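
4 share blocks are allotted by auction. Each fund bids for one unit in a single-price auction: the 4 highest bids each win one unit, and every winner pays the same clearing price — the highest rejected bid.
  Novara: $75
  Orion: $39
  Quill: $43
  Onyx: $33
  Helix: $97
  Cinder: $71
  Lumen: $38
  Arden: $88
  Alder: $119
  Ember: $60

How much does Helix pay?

Helix pays $71

Sorting: 119 (Alder), 97 (Helix), 88 (Arden), 75 (Novara), 71 (Cinder), 60 (Ember), …
Winners (4 units): Alder, Helix, Arden, Novara.
Highest unsuccessful bid: $71 → clearing price.
Helix wins → pays $71.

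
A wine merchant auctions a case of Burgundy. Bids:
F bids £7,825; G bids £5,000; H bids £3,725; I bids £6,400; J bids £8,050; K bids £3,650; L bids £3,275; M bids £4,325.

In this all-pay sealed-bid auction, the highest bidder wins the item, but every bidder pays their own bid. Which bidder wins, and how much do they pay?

J pays £8,050

Bids ranked: 8,050 (J) > 7,825 (F) > 6,400 (I) > 5,000 (G) > 4,325 (M) > 3,725 (H) > …
J is highest and takes the item; every bidder forfeits their bid.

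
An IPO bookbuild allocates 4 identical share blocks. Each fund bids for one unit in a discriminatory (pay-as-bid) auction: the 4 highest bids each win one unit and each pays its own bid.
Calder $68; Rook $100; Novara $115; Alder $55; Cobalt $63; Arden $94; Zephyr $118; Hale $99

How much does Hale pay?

Hale pays $99

Sorting: 118 (Zephyr), 115 (Novara), 100 (Rook), 99 (Hale), 94 (Arden), 68 (Calder), …
Winners (4 units): Zephyr, Novara, Rook, Hale.
Hale wins → own bid $99.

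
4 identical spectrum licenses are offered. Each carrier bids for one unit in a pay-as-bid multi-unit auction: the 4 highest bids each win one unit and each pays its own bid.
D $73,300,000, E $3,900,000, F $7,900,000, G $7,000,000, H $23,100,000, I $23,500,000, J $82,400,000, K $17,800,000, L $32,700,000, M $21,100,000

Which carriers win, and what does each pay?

Bids ranked high→low: 82,400,000 (J), 73,300,000 (D), 32,700,000 (L), 23,500,000 (I), 23,100,000 (H), 21,100,000 (M), …
The 4 highest are J, D, L, I.
Each winner pays its own bid: J $82,400,000, D $73,300,000, L $32,700,000, I $23,500,000.

J $82,400,000, D $73,300,000, L $32,700,000, I $23,500,000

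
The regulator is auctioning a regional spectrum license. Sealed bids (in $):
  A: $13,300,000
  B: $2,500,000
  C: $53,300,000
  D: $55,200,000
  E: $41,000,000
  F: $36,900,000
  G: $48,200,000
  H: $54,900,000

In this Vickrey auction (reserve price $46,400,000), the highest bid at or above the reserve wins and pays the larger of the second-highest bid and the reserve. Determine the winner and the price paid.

D pays $54,900,000

Bids ranked: 55,200,000 (D) > 54,900,000 (H) > 53,300,000 (C) > 48,200,000 (G) > 41,000,000 (E) > 36,900,000 (F) > …
D has the top bid at or above the reserve ($55,200,000).
Second-highest bid $54,900,000 exceeds the reserve $46,400,000 → payment $54,900,000.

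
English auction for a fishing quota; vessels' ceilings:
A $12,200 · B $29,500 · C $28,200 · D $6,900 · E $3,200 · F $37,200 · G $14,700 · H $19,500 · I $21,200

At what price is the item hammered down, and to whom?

F wins at $29,500

Limits in order: 37,200 (F) > 29,500 (B) > 28,200 (C) > 21,200 (I) > 19,500 (H) > 14,700 (G) > …
Bidding ends when B exits at $29,500; F takes it.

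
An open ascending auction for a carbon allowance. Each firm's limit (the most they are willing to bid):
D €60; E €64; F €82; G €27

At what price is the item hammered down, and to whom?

F wins at €64

Rule: the price rises until one bidder remains; the winner pays the price at which the last rival dropped out.
Limits in order: 82 (F) > 64 (E) > 60 (D) > 27 (G)
Once the price passes €64, only F is left; the hammer falls at E's limit of €64.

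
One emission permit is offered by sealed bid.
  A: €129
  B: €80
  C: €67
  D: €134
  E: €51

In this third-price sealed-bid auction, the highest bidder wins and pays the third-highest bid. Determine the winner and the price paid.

Third-price sealed-bid auction: the highest bidder wins and pays the third-highest bid.
Bids in order: 134 (D) > 129 (A) > 80 (B) > 67 (C) > 51 (E)
D wins; payment is bid #3 in the ranking = €80.

D pays €80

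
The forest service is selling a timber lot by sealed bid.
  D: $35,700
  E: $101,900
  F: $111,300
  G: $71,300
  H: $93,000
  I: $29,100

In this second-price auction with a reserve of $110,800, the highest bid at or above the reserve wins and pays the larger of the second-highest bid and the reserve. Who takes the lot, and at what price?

F pays $110,800

Sorting bids: 111,300 (F) > 101,900 (E) > 93,000 (H) > 71,300 (G) > 35,700 (D) > 29,100 (I)
Highest eligible bid: F at $111,300.
max(second-highest $101,900, reserve $110,800) = $110,800.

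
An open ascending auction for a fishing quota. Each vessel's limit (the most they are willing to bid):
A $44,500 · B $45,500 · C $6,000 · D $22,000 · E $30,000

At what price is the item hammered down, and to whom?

B wins at $44,500

Limits ranked: 45,500 (B) > 44,500 (A) > 30,000 (E) > 22,000 (D) > 6,000 (C)
Bidding ends when A exits at $44,500; B takes it.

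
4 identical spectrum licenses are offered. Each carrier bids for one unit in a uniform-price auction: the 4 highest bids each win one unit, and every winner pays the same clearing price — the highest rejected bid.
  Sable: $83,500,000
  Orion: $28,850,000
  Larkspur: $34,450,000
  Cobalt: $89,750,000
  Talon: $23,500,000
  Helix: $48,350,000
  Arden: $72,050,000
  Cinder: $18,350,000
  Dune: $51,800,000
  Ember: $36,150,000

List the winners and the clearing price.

Bids ranked high→low: 89,750,000 (Cobalt), 83,500,000 (Sable), 72,050,000 (Arden), 51,800,000 (Dune), 48,350,000 (Helix), 36,150,000 (Ember), …
Winners (4 units): Cobalt, Sable, Arden, Dune.
Clearing price = highest rejected bid = $48,350,000.

Cobalt, Sable, Arden, Dune; each pays $48,350,000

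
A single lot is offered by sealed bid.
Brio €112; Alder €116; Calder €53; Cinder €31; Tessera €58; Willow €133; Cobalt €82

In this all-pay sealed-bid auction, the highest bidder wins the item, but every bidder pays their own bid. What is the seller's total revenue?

Total revenue: €585

All-pay sealed-bid auction: the highest bidder wins the item, but every bidder pays their own bid.
Sorting bids: 133 (Willow) > 116 (Alder) > 112 (Brio) > 82 (Cobalt) > 58 (Tessera) > 53 (Calder) > …
Willow wins with the top bid; all bids are sunk regardless.
Every bidder forfeits their bid regardless of winning.
Revenue = 112 + 116 + 53 + 31 + 58 + 133 + 82 = €585.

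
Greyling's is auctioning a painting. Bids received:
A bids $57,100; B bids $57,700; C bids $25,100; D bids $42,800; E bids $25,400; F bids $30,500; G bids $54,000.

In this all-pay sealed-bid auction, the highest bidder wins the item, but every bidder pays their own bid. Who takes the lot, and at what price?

B pays $57,700

Sorting bids: 57,700 (B) > 57,100 (A) > 54,000 (G) > 42,800 (D) > 30,500 (F) > 25,400 (E) > …
B wins with the top bid; all bids are sunk regardless.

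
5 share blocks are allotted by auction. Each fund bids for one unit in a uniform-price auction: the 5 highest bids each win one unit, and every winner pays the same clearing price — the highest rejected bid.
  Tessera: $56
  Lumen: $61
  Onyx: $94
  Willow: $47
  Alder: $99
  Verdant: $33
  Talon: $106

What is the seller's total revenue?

Sorting: 106 (Talon), 99 (Alder), 94 (Onyx), 61 (Lumen), 56 (Tessera), 47 (Willow), 33 (Verdant)
The 5 highest are Talon, Alder, Onyx, Lumen, Tessera.
Clearing price = highest rejected bid = $47.
Total revenue = 5 × $47 = $235.

Total revenue: $235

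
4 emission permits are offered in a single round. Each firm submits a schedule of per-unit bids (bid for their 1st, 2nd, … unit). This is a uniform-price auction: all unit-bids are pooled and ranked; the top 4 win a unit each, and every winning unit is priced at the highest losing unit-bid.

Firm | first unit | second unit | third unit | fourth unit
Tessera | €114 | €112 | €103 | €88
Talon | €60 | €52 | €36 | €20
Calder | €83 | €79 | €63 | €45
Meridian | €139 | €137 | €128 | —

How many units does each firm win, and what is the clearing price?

Pooled unit-bids ranked (top 4): 139 (Meridian-1), 137 (Meridian-2), 128 (Meridian-3), 114 (Tessera-1)
The (k+1)-th unit-bid is €112.
Allocation: Meridian 3, Tessera 1.

Meridian 3, Tessera 1; clearing price €112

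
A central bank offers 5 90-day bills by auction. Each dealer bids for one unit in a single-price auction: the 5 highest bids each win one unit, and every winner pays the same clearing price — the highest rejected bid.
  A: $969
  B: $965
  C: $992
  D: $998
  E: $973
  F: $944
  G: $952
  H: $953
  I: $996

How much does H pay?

Ordering the bids: 998 (D), 996 (I), 992 (C), 973 (E), 969 (A), 965 (B), 953 (H), …
The 5 highest are D, I, C, E, A.
First losing bid is B's $965, which sets the uniform price.
H does not win → pays $0.

H pays $0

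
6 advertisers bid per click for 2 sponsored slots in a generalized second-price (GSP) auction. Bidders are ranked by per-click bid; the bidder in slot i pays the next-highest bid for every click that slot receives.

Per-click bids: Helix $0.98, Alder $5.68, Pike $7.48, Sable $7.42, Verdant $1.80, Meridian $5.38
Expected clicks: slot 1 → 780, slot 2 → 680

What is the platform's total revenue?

Per-click bids in order: $7.48 (Pike) > $7.42 (Sable) > $5.68 (Alder) > …
Slot 1: Pike pays $7.42 × 780 = $5787.60
Slot 2: Sable pays $5.68 × 680 = $3862.40
Total = $9650.00

Total revenue: $9650.00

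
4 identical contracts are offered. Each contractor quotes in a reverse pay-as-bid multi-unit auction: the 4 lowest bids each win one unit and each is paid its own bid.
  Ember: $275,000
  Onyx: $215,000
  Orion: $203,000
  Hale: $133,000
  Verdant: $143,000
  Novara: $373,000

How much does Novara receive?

Bids ranked low→high: 133,000 (Hale), 143,000 (Verdant), 203,000 (Orion), 215,000 (Onyx), 275,000 (Ember), 373,000 (Novara)
The 4 lowest are Hale, Verdant, Orion, Onyx.
Novara does not win → $0.

Novara is paid $0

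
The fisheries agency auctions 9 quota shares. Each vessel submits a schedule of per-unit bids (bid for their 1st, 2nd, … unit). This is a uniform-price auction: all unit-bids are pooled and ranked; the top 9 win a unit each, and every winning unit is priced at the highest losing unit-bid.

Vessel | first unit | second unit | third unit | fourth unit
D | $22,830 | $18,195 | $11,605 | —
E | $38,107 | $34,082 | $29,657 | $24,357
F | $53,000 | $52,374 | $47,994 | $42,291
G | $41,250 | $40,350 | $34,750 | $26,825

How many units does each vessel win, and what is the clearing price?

Pooled unit-bids ranked (top 9): 53,000 (F-1), 52,374 (F-2), 47,994 (F-3), 42,291 (F-4), 41,250 (G-1), 40,350 (G-2), 38,107 (E-1), 34,750 (G-3), 34,082 (E-2)
First bid not allocated: $29,657.
Allocation: E 2, F 4, G 3.

E 2, F 4, G 3; clearing price $29,657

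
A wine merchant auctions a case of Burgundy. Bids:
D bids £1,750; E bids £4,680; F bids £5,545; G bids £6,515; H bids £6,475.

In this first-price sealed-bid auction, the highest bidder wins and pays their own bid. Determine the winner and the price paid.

G pays £6,515

Bids ranked: 6,515 (G) > 6,475 (H) > 5,545 (F) > 4,680 (E) > 1,750 (D)
First-price: G pays what they bid, £6,515.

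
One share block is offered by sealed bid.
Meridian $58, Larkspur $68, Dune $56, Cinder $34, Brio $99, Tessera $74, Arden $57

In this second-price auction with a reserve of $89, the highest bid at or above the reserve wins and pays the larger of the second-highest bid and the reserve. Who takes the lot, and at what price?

Brio pays $89

Bids ranked: 99 (Brio) > 74 (Tessera) > 68 (Larkspur) > 58 (Meridian) > 57 (Arden) > 56 (Dune) > …
Brio has the top bid at or above the reserve ($99).
max(second-highest $74, reserve $89) = $89.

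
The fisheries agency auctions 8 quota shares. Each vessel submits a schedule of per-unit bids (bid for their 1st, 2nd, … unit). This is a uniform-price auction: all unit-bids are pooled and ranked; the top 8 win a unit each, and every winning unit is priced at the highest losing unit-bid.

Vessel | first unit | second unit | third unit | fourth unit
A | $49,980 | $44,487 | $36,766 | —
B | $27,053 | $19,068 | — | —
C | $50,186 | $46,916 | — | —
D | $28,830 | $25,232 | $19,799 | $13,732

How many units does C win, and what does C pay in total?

C: 2 units, pays $39,598

Merging the schedules and taking the best 8: 50,186 (C-1), 49,980 (A-1), 46,916 (C-2), 44,487 (A-2), 36,766 (A-3), 28,830 (D-1), 27,053 (B-1), 25,232 (D-2)
The (k+1)-th unit-bid is $19,799.
C wins 2 unit(s) at $19,799 each.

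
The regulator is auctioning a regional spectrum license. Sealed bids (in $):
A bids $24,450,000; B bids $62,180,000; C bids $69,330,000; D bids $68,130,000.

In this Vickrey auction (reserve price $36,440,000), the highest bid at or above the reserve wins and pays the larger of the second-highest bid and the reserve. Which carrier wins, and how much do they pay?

C pays $68,130,000

Bids in order: 69,330,000 (C) > 68,130,000 (D) > 62,180,000 (B) > 24,450,000 (A)
Highest eligible bid: C at $69,330,000.
Second-highest bid $68,130,000 exceeds the reserve $36,440,000 → payment $68,130,000.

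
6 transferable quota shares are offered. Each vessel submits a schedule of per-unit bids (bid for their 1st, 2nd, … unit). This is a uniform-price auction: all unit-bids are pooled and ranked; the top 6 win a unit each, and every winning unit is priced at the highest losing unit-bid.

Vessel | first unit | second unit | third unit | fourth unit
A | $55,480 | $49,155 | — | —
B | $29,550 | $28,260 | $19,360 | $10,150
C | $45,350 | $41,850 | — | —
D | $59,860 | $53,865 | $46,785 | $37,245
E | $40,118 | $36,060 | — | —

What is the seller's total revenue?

Total revenue: $251,100

All unit-bids, highest first — top 6: 59,860 (D-1), 55,480 (A-1), 53,865 (D-2), 49,155 (A-2), 46,785 (D-3), 45,350 (C-1)
The (k+1)-th unit-bid is $41,850.
Allocation: A 2, C 1, D 3. Every unit priced at $41,850.
Revenue = 6 × 41,850 = $251,100.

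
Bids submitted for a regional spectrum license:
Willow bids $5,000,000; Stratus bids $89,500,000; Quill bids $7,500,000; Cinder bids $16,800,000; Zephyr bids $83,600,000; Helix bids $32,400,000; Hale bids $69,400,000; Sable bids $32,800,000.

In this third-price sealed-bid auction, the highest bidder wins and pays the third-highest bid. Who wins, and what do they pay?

Bids in order: 89,500,000 (Stratus) > 83,600,000 (Zephyr) > 69,400,000 (Hale) > 32,800,000 (Sable) > 32,400,000 (Helix) > 16,800,000 (Cinder) > …
Stratus is highest; pays the third-highest bid, $69,400,000.

Stratus pays $69,400,000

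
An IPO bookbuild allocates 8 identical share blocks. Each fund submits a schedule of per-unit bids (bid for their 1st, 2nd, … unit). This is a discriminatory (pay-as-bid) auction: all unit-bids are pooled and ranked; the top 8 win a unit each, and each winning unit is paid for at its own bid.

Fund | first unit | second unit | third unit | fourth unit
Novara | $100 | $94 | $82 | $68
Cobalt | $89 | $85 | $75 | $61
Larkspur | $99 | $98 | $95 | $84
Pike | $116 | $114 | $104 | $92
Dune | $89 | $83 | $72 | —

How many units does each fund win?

Larkspur 3, Novara 2, Pike 3

Pooled unit-bids ranked (top 8): 116 (Pike-1), 114 (Pike-2), 104 (Pike-3), 100 (Novara-1), 99 (Larkspur-1), 98 (Larkspur-2), 95 (Larkspur-3), 94 (Novara-2)
Next rejected bid: $92 (not a price — pay-as-bid).
Allocation: Larkspur 3, Novara 2, Pike 3.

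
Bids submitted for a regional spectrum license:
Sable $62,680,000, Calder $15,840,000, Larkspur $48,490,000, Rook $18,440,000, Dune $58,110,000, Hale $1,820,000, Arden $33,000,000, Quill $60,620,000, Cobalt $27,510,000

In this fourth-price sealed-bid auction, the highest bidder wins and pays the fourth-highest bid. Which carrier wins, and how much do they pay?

Bids in order: 62,680,000 (Sable) > 60,620,000 (Quill) > 58,110,000 (Dune) > 48,490,000 (Larkspur) > 33,000,000 (Arden) > 27,510,000 (Cobalt) > …
Sable wins; payment is bid #4 in the ranking = $48,490,000.

Sable pays $48,490,000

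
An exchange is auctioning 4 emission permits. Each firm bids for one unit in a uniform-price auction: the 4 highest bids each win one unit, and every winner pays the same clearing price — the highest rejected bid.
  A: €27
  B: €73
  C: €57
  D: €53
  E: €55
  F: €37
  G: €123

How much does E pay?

E pays €53

Sorting: 123 (G), 73 (B), 57 (C), 55 (E), 53 (D), 37 (F), …
Top 4: G, B, C, E.
Highest unsuccessful bid: €53 → clearing price.
E wins → pays €53.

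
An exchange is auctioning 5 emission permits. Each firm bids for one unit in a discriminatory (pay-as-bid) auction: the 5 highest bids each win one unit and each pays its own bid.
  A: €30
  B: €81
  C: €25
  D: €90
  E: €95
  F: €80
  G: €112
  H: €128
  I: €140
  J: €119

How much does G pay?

G pays €112

Bids ranked high→low: 140 (I), 128 (H), 119 (J), 112 (G), 95 (E), 90 (D), 81 (B), …
Top 5: I, H, J, G, E.
G wins → own bid €112.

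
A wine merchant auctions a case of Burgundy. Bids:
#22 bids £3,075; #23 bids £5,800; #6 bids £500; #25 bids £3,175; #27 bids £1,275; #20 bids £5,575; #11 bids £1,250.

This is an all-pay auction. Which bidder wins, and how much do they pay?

#23 pays £5,800

Sorting bids: 5,800 (#23) > 5,575 (#20) > 3,175 (#25) > 3,075 (#22) > 1,275 (#27) > 1,250 (#11) > …
#23 wins with the top bid; all bids are sunk regardless.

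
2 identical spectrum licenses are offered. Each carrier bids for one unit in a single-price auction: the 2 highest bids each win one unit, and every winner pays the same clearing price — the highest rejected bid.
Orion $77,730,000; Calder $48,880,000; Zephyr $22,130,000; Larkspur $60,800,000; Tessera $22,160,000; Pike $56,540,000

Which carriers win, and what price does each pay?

Bids ranked high→low: 77,730,000 (Orion), 60,800,000 (Larkspur), 56,540,000 (Pike), 48,880,000 (Calder), …
The 2 highest are Orion, Larkspur.
Highest unsuccessful bid: $56,540,000 → clearing price.

Orion, Larkspur; each pays $56,540,000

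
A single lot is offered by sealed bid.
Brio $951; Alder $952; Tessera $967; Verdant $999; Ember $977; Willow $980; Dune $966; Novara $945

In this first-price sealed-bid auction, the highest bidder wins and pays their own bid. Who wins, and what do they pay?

Sorting bids: 999 (Verdant) > 980 (Willow) > 977 (Ember) > 967 (Tessera) > 966 (Dune) > 952 (Alder) > …
Verdant has the highest bid and pays exactly that: $999.

Verdant pays $999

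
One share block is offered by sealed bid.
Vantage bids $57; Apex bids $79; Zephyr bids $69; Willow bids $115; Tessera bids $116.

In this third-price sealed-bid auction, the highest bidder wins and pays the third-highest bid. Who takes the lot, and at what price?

Rule: the highest bidder wins and pays the third-highest bid.
Sorting bids: 116 (Tessera) > 115 (Willow) > 79 (Apex) > 69 (Zephyr) > 57 (Vantage)
Tessera is highest; pays the third-highest bid, $79.

Tessera pays $79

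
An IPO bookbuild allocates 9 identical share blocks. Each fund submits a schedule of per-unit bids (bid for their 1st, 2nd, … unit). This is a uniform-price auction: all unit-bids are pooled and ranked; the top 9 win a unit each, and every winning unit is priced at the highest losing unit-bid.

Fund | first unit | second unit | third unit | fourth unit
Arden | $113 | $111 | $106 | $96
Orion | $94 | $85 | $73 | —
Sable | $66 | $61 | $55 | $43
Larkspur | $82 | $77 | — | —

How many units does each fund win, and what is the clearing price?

Arden 4, Larkspur 2, Orion 3; clearing price $66

All unit-bids, highest first — top 9: 113 (Arden-1), 111 (Arden-2), 106 (Arden-3), 96 (Arden-4), 94 (Orion-1), 85 (Orion-2), 82 (Larkspur-1), 77 (Larkspur-2), 73 (Orion-3)
Highest rejected unit-bid = $66.
Allocation: Arden 4, Larkspur 2, Orion 3.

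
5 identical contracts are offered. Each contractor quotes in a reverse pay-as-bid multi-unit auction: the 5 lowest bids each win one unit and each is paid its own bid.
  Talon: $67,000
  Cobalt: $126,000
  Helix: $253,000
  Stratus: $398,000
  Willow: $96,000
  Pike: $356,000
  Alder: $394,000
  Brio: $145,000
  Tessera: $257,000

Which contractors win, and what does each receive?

Talon $67,000, Willow $96,000, Cobalt $126,000, Brio $145,000, Helix $253,000

Sorting: 67,000 (Talon), 96,000 (Willow), 126,000 (Cobalt), 145,000 (Brio), 253,000 (Helix), 257,000 (Tessera), 356,000 (Pike), …
The 5 lowest are Talon, Willow, Cobalt, Brio, Helix.
Each winner is paid its own bid: Talon $67,000, Willow $96,000, Cobalt $126,000, Brio $145,000, Helix $253,000.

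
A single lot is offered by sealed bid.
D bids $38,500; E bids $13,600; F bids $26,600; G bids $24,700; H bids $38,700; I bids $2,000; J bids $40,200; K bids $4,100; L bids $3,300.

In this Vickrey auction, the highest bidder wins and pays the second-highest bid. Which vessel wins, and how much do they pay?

Rule: the highest bidder wins and pays the second-highest bid.
Bids in order: 40,200 (J) > 38,700 (H) > 38,500 (D) > 26,600 (F) > 24,700 (G) > 13,600 (E) > …
J wins with the highest bid; price is set by the runner-up at $38,700.

J pays $38,700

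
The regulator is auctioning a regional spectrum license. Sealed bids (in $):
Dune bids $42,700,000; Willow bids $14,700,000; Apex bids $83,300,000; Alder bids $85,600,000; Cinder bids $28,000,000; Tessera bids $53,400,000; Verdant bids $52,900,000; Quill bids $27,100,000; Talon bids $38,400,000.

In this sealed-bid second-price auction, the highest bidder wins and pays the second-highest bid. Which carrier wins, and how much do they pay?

Bids in order: 85,600,000 (Alder) > 83,300,000 (Apex) > 53,400,000 (Tessera) > 52,900,000 (Verdant) > 42,700,000 (Dune) > 38,400,000 (Talon) > …
Alder is highest; pays the second-highest bid, $83,300,000.

Alder pays $83,300,000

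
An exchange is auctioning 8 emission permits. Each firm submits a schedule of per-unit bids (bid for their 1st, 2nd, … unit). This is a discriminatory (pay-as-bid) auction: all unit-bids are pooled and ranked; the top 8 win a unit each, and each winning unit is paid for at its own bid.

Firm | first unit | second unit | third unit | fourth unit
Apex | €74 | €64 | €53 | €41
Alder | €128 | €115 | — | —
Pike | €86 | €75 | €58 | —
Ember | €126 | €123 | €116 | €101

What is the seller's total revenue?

All unit-bids, highest first — top 8: 128 (Alder-1), 126 (Ember-1), 123 (Ember-2), 116 (Ember-3), 115 (Alder-2), 101 (Ember-4), 86 (Pike-1), 75 (Pike-2)
Next rejected bid: €74 (not a price — pay-as-bid).
Each winning unit pays its own bid.
Revenue = 128 + 126 + 123 + 116 + 115 + 101 + 86 + 75 = €870.

Total revenue: €870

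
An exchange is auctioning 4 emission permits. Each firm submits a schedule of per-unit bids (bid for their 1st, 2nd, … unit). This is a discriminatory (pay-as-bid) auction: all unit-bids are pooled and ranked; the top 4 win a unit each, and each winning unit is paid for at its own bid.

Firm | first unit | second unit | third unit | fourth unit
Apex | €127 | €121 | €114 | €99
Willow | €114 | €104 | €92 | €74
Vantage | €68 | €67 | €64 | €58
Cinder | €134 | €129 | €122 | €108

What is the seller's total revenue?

All unit-bids, highest first — top 4: 134 (Cinder-1), 129 (Cinder-2), 127 (Apex-1), 122 (Cinder-3)
Next rejected bid: €121 (not a price — pay-as-bid).
Each winning unit pays its own bid.
Revenue = 134 + 129 + 127 + 122 = €512.

Total revenue: €512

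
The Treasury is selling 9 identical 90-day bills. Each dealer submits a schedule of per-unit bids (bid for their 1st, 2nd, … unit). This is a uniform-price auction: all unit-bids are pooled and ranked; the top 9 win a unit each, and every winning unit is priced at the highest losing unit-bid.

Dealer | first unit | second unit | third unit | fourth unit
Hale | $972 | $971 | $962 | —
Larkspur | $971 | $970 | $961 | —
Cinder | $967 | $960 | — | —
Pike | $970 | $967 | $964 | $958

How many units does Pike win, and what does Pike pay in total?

Pike: 3 units, pays $2,883

Merging the schedules and taking the best 9: 972 (Hale-1), 971 (Hale-2), 971 (Larkspur-1), 970 (Larkspur-2), 970 (Pike-1), 967 (Cinder-1), 967 (Pike-2), 964 (Pike-3), 962 (Hale-3)
Highest rejected unit-bid = $961.
Pike wins 3 unit(s) at $961 each.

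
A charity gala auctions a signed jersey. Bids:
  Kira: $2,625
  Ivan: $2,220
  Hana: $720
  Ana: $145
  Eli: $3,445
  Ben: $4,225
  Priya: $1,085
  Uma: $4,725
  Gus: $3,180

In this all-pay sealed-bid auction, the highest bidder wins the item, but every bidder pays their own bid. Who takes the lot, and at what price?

Rule: the highest bidder wins the item, but every bidder pays their own bid.
Bids in order: 4,725 (Uma) > 4,225 (Ben) > 3,445 (Eli) > 3,180 (Gus) > 2,625 (Kira) > 2,220 (Ivan) > …
Uma wins with the top bid; all bids are sunk regardless.

Uma pays $4,725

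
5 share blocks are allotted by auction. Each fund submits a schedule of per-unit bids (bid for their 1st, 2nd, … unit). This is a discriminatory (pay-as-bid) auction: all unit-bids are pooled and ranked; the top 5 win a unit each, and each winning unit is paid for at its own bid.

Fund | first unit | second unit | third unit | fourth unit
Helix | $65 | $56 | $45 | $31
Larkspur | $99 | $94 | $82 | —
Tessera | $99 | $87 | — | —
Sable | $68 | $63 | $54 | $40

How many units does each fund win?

All unit-bids, highest first — top 5: 99 (Larkspur-1), 99 (Tessera-1), 94 (Larkspur-2), 87 (Tessera-2), 82 (Larkspur-3)
Next rejected bid: $68 (not a price — pay-as-bid).
Allocation: Larkspur 3, Tessera 2.

Larkspur 3, Tessera 2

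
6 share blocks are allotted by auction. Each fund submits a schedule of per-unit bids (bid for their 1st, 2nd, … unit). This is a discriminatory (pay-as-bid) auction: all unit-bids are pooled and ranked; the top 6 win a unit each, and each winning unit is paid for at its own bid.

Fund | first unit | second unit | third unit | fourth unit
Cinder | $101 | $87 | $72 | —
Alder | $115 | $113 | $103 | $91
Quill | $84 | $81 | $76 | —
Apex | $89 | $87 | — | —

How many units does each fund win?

Pooled unit-bids ranked (top 6): 115 (Alder-1), 113 (Alder-2), 103 (Alder-3), 101 (Cinder-1), 91 (Alder-4), 89 (Apex-1)
Next rejected bid: $87 (not a price — pay-as-bid).
Allocation: Alder 4, Apex 1, Cinder 1.

Alder 4, Apex 1, Cinder 1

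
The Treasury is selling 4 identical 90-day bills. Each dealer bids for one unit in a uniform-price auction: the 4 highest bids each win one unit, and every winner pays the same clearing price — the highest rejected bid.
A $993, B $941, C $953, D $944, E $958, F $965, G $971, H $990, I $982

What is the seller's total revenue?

Total revenue: $3,860

Ordering the bids: 993 (A), 990 (H), 982 (I), 971 (G), 965 (F), 958 (E), …
Top 4: A, H, I, G.
First losing bid is F's $965, which sets the uniform price.
Total revenue = 4 × $965 = $3,860.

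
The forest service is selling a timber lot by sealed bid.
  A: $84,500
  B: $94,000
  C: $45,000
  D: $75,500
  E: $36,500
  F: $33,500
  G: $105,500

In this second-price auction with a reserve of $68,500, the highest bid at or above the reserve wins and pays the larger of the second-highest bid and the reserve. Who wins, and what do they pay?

Bids ranked: 105,500 (G) > 94,000 (B) > 84,500 (A) > 75,500 (D) > 45,000 (C) > 36,500 (E) > …
Highest eligible bid: G at $105,500.
Second-highest bid $94,000 exceeds the reserve $68,500 → payment $94,000.

G pays $94,000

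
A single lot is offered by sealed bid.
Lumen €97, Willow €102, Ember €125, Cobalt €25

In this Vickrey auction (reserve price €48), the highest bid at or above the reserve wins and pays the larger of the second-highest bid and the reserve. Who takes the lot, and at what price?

Ember pays €102

Vickrey auction (reserve price €48): the highest bid at or above the reserve wins and pays the larger of the second-highest bid and the reserve.
Bids ranked: 125 (Ember) > 102 (Willow) > 97 (Lumen) > 25 (Cobalt)
Highest eligible bid: Ember at €125.
max(second-highest €102, reserve €48) = €102; the reserve does not bind.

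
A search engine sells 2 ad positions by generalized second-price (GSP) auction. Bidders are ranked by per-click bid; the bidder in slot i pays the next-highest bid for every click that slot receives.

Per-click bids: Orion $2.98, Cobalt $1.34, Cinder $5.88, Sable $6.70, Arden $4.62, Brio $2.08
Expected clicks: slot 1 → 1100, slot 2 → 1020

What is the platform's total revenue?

Total revenue: $11180.40

Sorting advertisers: $6.70 (Sable) > $5.88 (Cinder) > $4.62 (Arden) > …
Slot 1: Sable pays $5.88 × 1100 = $6468.00
Slot 2: Cinder pays $4.62 × 1020 = $4712.40
Total = $11180.40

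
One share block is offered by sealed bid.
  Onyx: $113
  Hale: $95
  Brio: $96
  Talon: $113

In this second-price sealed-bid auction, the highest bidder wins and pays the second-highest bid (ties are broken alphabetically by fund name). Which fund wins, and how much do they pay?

Onyx pays $113

Bids ranked: 113 (Onyx) > 113 (Talon) > 96 (Brio) > 95 (Hale)
Onyx and Talon tie at $113; tie-break gives it to Onyx.
Second-price: Onyx pays Talon's bid of $113.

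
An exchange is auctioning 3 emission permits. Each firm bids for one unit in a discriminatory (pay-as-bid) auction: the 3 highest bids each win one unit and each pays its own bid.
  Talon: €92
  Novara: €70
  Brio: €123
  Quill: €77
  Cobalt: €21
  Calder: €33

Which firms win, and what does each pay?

Brio €123, Talon €92, Quill €77

Ordering the bids: 123 (Brio), 92 (Talon), 77 (Quill), 70 (Novara), 33 (Calder), …
Winners (3 units): Brio, Talon, Quill.
Each winner pays its own bid: Brio €123, Talon €92, Quill €77.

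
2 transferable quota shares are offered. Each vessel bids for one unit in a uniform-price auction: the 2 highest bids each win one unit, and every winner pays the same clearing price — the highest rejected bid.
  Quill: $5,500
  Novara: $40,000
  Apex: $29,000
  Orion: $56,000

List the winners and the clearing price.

Bids ranked high→low: 56,000 (Orion), 40,000 (Novara), 29,000 (Apex), 5,500 (Quill)
Winners (2 units): Orion, Novara.
First losing bid is Apex's $29,000, which sets the uniform price.

Orion, Novara; each pays $29,000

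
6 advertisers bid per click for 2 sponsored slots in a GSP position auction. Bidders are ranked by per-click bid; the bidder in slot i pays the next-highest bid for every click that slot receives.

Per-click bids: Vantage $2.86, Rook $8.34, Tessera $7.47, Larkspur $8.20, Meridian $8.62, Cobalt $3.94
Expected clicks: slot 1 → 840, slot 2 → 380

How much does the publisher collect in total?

Per-click bids in order: $8.62 (Meridian) > $8.34 (Rook) > $8.20 (Larkspur) > …
Slot 1: Meridian pays $8.34 × 840 = $7005.60
Slot 2: Rook pays $8.20 × 380 = $3116.00
Total = $10121.60

Total revenue: $10121.60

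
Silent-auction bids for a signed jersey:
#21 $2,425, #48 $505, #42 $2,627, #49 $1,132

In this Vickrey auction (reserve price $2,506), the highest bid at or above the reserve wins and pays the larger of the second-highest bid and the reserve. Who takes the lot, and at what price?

Rule: the highest bid at or above the reserve wins and pays the larger of the second-highest bid and the reserve.
Bids in order: 2,627 (#42) > 2,425 (#21) > 1,132 (#49) > 505 (#48)
#42 has the top bid at or above the reserve ($2,627).
Second-highest bid $2,425 is below the reserve $2,506, so the reserve binds → payment $2,506.

#42 pays $2,506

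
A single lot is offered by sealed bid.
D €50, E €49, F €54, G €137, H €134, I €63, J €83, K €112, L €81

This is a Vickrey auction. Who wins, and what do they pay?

Vickrey auction: the highest bidder wins and pays the second-highest bid.
Bids in order: 137 (G) > 134 (H) > 112 (K) > 83 (J) > 81 (L) > 63 (I) > …
G wins with the highest bid; price is set by the runner-up at €134.

G pays €134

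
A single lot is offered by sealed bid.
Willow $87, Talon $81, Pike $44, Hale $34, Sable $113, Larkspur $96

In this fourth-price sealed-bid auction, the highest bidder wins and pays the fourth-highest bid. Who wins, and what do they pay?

Sable pays $81

Bids in order: 113 (Sable) > 96 (Larkspur) > 87 (Willow) > 81 (Talon) > 44 (Pike) > 34 (Hale)
Sable wins; payment is bid #4 in the ranking = $81.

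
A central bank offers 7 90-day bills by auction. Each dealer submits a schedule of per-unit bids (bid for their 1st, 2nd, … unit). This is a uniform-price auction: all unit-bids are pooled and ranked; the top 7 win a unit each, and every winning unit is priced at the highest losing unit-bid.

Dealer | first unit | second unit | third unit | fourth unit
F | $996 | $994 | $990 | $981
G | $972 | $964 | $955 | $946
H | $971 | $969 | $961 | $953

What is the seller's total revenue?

All unit-bids, highest first — top 7: 996 (F-1), 994 (F-2), 990 (F-3), 981 (F-4), 972 (G-1), 971 (H-1), 969 (H-2)
The (k+1)-th unit-bid is $964.
Allocation: F 4, G 1, H 2. Every unit priced at $964.
Revenue = 7 × 964 = $6,748.

Total revenue: $6,748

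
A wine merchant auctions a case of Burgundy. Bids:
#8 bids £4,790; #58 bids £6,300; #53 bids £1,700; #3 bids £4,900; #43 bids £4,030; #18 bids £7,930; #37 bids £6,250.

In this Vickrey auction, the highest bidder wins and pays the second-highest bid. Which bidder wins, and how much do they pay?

Bids in order: 7,930 (#18) > 6,300 (#58) > 6,250 (#37) > 4,900 (#3) > 4,790 (#8) > 4,030 (#43) > …
Second-price: #18 pays #58's bid of £6,300.

#18 pays £6,300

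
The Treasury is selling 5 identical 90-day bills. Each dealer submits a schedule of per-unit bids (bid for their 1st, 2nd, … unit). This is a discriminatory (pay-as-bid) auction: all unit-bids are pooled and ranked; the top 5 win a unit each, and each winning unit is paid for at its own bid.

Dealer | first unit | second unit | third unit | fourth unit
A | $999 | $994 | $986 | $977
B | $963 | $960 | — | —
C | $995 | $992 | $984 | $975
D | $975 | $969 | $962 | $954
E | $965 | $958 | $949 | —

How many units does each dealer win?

A 3, C 2

Merging the schedules and taking the best 5: 999 (A-1), 995 (C-1), 994 (A-2), 992 (C-2), 986 (A-3)
Next rejected bid: $984 (not a price — pay-as-bid).
Allocation: A 3, C 2.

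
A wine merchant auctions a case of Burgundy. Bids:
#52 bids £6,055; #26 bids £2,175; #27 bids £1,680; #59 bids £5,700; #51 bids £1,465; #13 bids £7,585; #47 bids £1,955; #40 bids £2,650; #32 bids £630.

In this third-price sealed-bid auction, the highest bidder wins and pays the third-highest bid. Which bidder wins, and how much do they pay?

#13 pays £5,700

Rule: the highest bidder wins and pays the third-highest bid.
Sorting bids: 7,585 (#13) > 6,055 (#52) > 5,700 (#59) > 2,650 (#40) > 2,175 (#26) > 1,955 (#47) > …
#13 is highest; pays the third-highest bid, £5,700.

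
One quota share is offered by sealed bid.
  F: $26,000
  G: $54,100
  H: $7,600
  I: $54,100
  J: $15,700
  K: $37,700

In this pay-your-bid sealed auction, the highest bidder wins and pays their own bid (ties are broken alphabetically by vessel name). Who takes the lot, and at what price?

Rule: the highest bidder wins and pays their own bid.
Bids ranked: 54,100 (G) > 54,100 (I) > 37,700 (K) > 26,000 (F) > 15,700 (J) > 7,600 (H)
G and I tie at $54,100; tie-break gives it to G.
First-price: G pays what they bid, $54,100.

G pays $54,100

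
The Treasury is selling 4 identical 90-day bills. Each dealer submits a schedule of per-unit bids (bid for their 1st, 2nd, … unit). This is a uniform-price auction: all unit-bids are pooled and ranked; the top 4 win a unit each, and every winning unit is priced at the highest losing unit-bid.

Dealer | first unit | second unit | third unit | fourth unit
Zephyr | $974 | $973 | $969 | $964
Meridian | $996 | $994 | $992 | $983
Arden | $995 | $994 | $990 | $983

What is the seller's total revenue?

All unit-bids, highest first — top 4: 996 (Meridian-1), 995 (Arden-1), 994 (Meridian-2), 994 (Arden-2)
The (k+1)-th unit-bid is $992.
Allocation: Arden 2, Meridian 2. Every unit priced at $992.
Revenue = 4 × 992 = $3,968.

Total revenue: $3,968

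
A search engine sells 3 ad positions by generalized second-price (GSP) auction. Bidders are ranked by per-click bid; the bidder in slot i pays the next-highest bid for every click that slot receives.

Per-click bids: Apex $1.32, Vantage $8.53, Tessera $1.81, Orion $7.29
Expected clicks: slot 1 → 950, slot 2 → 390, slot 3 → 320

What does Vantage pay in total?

Per-click bids in order: $8.53 (Vantage) > $7.29 (Orion) > $1.81 (Tessera) > $1.32 (Apex)
Vantage holds slot 1 → pays next bid $7.29 × 950 clicks = $6925.50.

Vantage pays $6925.50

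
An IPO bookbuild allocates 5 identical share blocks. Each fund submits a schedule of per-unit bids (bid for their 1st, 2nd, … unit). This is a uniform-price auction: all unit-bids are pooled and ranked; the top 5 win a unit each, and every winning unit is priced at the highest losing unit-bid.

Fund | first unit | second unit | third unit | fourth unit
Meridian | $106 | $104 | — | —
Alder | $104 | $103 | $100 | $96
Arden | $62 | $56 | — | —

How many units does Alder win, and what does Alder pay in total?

Merging the schedules and taking the best 5: 106 (Meridian-1), 104 (Meridian-2), 104 (Alder-1), 103 (Alder-2), 100 (Alder-3)
Highest rejected unit-bid = $96.
Alder wins 3 unit(s) at $96 each.

Alder: 3 units, pays $288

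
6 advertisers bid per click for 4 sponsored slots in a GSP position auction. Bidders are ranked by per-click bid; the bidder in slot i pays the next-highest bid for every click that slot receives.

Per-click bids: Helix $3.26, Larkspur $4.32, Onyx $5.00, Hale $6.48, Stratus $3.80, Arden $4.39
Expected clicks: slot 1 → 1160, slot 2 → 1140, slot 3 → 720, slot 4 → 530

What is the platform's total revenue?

Sorting advertisers: $6.48 (Hale) > $5.00 (Onyx) > $4.39 (Arden) > $4.32 (Larkspur) > $3.80 (Stratus) > …
Slot 1: Hale pays $5.00 × 1160 = $5800.00
Slot 2: Onyx pays $4.39 × 1140 = $5004.60
Slot 3: Arden pays $4.32 × 720 = $3110.40
Slot 4: Larkspur pays $3.80 × 530 = $2014.00
Total = $15929.00

Total revenue: $15929.00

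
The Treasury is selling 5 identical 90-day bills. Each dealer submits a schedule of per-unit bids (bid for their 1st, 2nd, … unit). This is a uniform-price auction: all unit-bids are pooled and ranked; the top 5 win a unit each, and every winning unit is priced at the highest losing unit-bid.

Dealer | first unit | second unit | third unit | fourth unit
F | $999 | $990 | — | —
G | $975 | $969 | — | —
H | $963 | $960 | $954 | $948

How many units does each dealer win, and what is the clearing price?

Merging the schedules and taking the best 5: 999 (F-1), 990 (F-2), 975 (G-1), 969 (G-2), 963 (H-1)
Highest rejected unit-bid = $960.
Allocation: F 2, G 2, H 1.

F 2, G 2, H 1; clearing price $960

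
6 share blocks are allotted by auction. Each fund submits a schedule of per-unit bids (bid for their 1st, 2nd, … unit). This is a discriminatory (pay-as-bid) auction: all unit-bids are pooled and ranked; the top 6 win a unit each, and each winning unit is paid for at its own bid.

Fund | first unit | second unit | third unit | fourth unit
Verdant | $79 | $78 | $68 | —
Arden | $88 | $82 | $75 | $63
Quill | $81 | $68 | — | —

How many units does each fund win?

All unit-bids, highest first — top 6: 88 (Arden-1), 82 (Arden-2), 81 (Quill-1), 79 (Verdant-1), 78 (Verdant-2), 75 (Arden-3)
Next rejected bid: $68 (not a price — pay-as-bid).
Allocation: Arden 3, Quill 1, Verdant 2.

Arden 3, Quill 1, Verdant 2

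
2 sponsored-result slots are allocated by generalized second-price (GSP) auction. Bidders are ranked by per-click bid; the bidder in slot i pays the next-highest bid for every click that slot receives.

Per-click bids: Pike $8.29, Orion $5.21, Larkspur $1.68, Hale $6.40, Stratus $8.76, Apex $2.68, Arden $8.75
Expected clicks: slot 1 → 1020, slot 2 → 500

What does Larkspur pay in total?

Sorting advertisers: $8.76 (Stratus) > $8.75 (Arden) > $8.29 (Pike) > …
Larkspur ranks below slot 2 → no slot, pays nothing.

Larkspur pays $0.00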